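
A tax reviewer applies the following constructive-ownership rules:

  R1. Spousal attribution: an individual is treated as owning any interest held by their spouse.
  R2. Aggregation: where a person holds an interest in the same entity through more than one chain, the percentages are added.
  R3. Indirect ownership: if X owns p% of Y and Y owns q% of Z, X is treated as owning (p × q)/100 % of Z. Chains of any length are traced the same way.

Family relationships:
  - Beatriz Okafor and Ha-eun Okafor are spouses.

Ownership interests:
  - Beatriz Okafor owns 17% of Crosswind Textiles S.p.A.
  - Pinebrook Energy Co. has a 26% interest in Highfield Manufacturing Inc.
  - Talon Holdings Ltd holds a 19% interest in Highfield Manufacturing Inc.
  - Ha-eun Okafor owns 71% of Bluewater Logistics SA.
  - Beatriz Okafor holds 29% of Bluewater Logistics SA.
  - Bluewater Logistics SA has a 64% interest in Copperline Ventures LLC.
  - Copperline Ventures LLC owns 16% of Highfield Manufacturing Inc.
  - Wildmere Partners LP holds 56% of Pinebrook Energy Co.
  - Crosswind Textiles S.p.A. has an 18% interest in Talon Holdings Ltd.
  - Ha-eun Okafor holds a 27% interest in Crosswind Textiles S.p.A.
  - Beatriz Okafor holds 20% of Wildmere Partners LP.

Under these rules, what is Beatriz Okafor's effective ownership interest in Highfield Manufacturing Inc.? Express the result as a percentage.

14.6568%

By spousal attribution (R1), Beatriz Okafor is treated as also owning Ha-eun Okafor's interest in Bluewater Logistics SA, giving 29% + 71% = 100%.
By spousal attribution (R1), Beatriz Okafor is treated as also owning Ha-eun Okafor's interest in Crosswind Textiles S.p.A, giving 17% + 27% = 44%.
Chain via Wildmere Partners LP → Pinebrook Energy Co. (R3): 20% × 56% × 26% = 2.912% of Highfield Manufacturing Inc.
Chain via Bluewater Logistics SA → Copperline Ventures LLC (R3): 100% × 64% × 16% = 10.24% of Highfield Manufacturing Inc.
Chain via Crosswind Textiles S.p.A. → Talon Holdings Ltd (R3): 44% × 18% × 19% = 1.5048% of Highfield Manufacturing Inc.
Aggregating (R2): 2.912% + 10.24% + 1.5048% = 14.6568%.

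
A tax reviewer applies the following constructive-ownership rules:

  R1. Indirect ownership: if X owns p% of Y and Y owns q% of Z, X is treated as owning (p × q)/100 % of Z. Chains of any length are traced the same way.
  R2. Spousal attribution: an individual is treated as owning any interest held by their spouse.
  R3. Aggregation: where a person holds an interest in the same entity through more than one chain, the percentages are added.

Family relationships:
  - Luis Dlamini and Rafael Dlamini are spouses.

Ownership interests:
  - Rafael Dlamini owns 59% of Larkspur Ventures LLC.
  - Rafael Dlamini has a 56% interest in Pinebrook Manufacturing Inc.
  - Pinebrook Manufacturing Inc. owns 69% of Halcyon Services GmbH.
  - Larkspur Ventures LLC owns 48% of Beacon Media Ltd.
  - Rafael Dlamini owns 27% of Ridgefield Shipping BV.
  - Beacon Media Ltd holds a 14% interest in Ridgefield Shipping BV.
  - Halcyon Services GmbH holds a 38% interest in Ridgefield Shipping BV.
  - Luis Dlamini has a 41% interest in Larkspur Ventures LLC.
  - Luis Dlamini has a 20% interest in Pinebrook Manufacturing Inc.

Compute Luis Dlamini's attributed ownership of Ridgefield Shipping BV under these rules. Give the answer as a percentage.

53.6472%

By spousal attribution (R2), Luis Dlamini is treated as also owning Rafael Dlamini's interest in Larkspur Ventures LLC, giving 41% + 59% = 100%.
By spousal attribution (R2), Luis Dlamini is treated as also owning Rafael Dlamini's interest in Pinebrook Manufacturing Inc, giving 20% + 56% = 76%.
By spousal attribution (R2), Luis Dlamini is treated as owning Rafael Dlamini's 27% interest in Ridgefield Shipping BV.
Chain via Larkspur Ventures LLC → Beacon Media Ltd (R1): 100% × 48% × 14% = 6.72% of Ridgefield Shipping BV.
Chain via Pinebrook Manufacturing Inc. → Halcyon Services GmbH (R1): 76% × 69% × 38% = 19.9272% of Ridgefield Shipping BV.
Direct interest in Ridgefield Shipping BV: 27%.
Aggregating (R3): 6.72% + 19.9272% + 27% = 53.6472%.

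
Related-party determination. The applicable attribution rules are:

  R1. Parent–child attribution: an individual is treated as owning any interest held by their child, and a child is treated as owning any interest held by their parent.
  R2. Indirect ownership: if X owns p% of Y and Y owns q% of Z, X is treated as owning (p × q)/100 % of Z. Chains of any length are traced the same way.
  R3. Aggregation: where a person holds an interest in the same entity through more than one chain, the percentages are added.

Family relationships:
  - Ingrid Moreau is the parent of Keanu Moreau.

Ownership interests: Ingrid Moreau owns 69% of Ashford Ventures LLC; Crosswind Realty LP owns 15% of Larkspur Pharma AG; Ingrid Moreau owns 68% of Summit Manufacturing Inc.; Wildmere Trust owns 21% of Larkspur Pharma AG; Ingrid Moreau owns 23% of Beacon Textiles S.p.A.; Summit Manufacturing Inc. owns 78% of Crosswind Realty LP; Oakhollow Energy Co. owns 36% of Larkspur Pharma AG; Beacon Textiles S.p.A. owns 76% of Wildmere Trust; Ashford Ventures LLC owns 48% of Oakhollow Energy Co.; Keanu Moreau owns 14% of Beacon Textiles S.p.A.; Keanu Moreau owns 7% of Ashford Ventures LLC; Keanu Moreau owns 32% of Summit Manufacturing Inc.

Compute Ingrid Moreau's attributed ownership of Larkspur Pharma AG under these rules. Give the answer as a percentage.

30.738%

By parent–child attribution (R1), Ingrid Moreau is treated as also owning Keanu Moreau's interest in Summit Manufacturing Inc, giving 68% + 32% = 100%.
By parent–child attribution (R1), Ingrid Moreau is treated as also owning Keanu Moreau's interest in Ashford Ventures LLC, giving 69% + 7% = 76%.
By parent–child attribution (R1), Ingrid Moreau is treated as also owning Keanu Moreau's interest in Beacon Textiles S.p.A, giving 23% + 14% = 37%.
Chain via Summit Manufacturing Inc. → Crosswind Realty LP (R2): 100% × 78% × 15% = 11.7% of Larkspur Pharma AG.
Chain via Ashford Ventures LLC → Oakhollow Energy Co. (R2): 76% × 48% × 36% = 13.1328% of Larkspur Pharma AG.
Chain via Beacon Textiles S.p.A. → Wildmere Trust (R2): 37% × 76% × 21% = 5.9052% of Larkspur Pharma AG.
Aggregating (R3): 11.7% + 13.1328% + 5.9052% = 30.738%.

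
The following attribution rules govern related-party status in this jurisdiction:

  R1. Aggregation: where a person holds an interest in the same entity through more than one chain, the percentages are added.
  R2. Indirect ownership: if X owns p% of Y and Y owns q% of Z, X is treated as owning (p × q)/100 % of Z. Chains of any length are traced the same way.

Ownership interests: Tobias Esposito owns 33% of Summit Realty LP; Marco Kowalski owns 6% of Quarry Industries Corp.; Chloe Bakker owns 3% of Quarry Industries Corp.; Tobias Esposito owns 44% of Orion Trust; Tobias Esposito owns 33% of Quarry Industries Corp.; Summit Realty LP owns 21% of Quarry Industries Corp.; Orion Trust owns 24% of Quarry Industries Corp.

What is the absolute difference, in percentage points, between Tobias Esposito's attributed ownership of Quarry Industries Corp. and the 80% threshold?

Chain via Summit Realty LP (R2): 33% × 21% = 6.93% of Quarry Industries Corp.
Chain via Orion Trust (R2): 44% × 24% = 10.56% of Quarry Industries Corp.
Direct interest in Quarry Industries Corp: 33%.
Aggregating (R1): 6.93% + 10.56% + 33% = 50.49%.
50.49% falls short of the 80% threshold by 29.51 percentage points.

29.51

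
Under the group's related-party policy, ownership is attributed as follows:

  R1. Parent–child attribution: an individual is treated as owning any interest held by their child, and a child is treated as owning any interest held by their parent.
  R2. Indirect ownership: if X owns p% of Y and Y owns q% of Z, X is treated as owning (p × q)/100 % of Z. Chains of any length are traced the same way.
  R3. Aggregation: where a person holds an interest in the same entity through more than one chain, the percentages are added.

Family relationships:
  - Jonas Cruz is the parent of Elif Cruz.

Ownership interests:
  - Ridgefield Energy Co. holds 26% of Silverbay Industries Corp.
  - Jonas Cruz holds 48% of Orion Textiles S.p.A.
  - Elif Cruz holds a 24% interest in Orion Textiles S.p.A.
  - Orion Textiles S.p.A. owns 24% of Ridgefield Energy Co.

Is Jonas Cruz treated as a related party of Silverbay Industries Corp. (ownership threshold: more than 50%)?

By parent–child attribution (R1), Jonas Cruz is treated as also owning Elif Cruz's interest in Orion Textiles S.p.A, giving 48% + 24% = 72%.
Chain via Orion Textiles S.p.A. → Ridgefield Energy Co. (R2): 72% × 24% × 26% = 4.4928% of Silverbay Industries Corp.
4.4928% does not exceed the 50% threshold, so Jonas is not a related party to Silverbay Industries Corp.

No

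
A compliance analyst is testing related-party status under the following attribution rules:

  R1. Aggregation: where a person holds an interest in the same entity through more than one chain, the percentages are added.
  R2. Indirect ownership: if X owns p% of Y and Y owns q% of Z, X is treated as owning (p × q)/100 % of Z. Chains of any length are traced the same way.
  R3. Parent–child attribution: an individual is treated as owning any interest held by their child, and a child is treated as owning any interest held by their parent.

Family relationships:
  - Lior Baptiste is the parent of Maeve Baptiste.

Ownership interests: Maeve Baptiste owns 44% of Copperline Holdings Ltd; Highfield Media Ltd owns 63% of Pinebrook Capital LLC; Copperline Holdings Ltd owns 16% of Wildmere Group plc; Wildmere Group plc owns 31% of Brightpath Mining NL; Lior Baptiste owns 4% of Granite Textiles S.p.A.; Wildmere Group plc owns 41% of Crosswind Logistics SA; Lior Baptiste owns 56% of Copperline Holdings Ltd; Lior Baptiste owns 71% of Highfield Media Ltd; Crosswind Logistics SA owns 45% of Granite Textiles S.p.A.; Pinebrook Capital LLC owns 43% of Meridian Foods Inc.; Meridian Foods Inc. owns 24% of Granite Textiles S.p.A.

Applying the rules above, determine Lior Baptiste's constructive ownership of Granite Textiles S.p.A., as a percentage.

11.568136%

By parent–child attribution (R3), Lior Baptiste is treated as also owning Maeve Baptiste's interest in Copperline Holdings Ltd, giving 56% + 44% = 100%.
Chain via Highfield Media Ltd → Pinebrook Capital LLC → Meridian Foods Inc. (R2): 71% × 63% × 43% × 24% = 4.616136% of Granite Textiles S.p.A.
Chain via Copperline Holdings Ltd → Wildmere Group plc → Crosswind Logistics SA (R2): 100% × 16% × 41% × 45% = 2.952% of Granite Textiles S.p.A.
Direct interest in Granite Textiles S.p.A: 4%.
Aggregating (R1): 4.616136% + 2.952% + 4% = 11.568136%.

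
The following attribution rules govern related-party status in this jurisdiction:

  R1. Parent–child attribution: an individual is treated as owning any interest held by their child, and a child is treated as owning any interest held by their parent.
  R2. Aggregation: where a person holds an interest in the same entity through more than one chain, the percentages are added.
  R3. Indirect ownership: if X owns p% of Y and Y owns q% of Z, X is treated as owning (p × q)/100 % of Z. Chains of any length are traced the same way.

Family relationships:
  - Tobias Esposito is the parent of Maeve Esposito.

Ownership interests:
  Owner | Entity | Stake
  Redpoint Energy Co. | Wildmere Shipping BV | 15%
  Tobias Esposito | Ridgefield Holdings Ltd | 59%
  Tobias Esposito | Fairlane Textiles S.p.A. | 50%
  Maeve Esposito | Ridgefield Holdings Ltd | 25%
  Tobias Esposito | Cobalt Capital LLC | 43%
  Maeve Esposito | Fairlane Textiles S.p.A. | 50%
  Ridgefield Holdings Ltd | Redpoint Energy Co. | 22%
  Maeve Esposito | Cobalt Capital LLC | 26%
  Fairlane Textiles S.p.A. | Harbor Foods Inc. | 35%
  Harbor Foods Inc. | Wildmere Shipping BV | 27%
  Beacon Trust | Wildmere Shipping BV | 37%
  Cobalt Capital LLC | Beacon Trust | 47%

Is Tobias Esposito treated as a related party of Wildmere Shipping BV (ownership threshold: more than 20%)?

Yes

By parent–child attribution (R1), Tobias Esposito is treated as also owning Maeve Esposito's interest in Fairlane Textiles S.p.A, giving 50% + 50% = 100%.
By parent–child attribution (R1), Tobias Esposito is treated as also owning Maeve Esposito's interest in Ridgefield Holdings Ltd, giving 59% + 25% = 84%.
By parent–child attribution (R1), Tobias Esposito is treated as also owning Maeve Esposito's interest in Cobalt Capital LLC, giving 43% + 26% = 69%.
Chain via Fairlane Textiles S.p.A. → Harbor Foods Inc. (R3): 100% × 35% × 27% = 9.45% of Wildmere Shipping BV.
Chain via Ridgefield Holdings Ltd → Redpoint Energy Co. (R3): 84% × 22% × 15% = 2.772% of Wildmere Shipping BV.
Chain via Cobalt Capital LLC → Beacon Trust (R3): 69% × 47% × 37% = 11.9991% of Wildmere Shipping BV.
Aggregating (R2): 9.45% + 2.772% + 11.9991% = 24.2211%.
24.2211% exceeds the 20% threshold, so Tobias is a related party to Wildmere Shipping BV.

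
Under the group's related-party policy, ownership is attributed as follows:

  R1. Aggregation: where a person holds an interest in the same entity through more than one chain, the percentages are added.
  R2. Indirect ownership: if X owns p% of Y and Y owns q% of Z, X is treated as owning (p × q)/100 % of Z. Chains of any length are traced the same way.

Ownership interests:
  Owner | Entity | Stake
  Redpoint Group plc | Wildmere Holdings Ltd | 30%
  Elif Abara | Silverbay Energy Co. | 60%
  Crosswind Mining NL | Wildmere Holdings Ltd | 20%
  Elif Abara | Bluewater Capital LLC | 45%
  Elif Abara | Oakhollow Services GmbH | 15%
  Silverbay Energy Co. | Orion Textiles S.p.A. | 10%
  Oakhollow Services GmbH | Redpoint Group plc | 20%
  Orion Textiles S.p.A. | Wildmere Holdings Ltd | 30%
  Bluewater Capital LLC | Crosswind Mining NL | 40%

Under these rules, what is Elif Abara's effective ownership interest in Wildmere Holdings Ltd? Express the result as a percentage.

Chain via Silverbay Energy Co. → Orion Textiles S.p.A. (R2): 60% × 10% × 30% = 1.8% of Wildmere Holdings Ltd.
Chain via Bluewater Capital LLC → Crosswind Mining NL (R2): 45% × 40% × 20% = 3.6% of Wildmere Holdings Ltd.
Chain via Oakhollow Services GmbH → Redpoint Group plc (R2): 15% × 20% × 30% = 0.9% of Wildmere Holdings Ltd.
Aggregating (R1): 1.8% + 3.6% + 0.9% = 6.3%.

6.3%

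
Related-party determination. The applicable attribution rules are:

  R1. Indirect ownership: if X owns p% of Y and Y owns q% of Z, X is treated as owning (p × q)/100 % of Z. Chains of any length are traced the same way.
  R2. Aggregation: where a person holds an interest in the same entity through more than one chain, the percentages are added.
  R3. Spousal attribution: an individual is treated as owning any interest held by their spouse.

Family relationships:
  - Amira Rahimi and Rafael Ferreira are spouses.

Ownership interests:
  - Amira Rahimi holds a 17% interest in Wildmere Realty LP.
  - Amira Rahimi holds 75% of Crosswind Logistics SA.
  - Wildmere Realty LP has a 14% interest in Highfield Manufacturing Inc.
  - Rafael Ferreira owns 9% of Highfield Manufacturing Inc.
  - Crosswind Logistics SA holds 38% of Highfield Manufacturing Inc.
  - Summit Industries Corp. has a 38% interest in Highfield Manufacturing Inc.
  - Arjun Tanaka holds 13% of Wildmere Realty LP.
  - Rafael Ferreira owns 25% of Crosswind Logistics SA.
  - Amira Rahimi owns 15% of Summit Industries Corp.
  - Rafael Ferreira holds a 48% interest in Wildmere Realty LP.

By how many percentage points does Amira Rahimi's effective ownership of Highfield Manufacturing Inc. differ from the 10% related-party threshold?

By spousal attribution (R3), Amira Rahimi is treated as also owning Rafael Ferreira's interest in Crosswind Logistics SA, giving 75% + 25% = 100%.
By spousal attribution (R3), Amira Rahimi is treated as also owning Rafael Ferreira's interest in Wildmere Realty LP, giving 17% + 48% = 65%.
By spousal attribution (R3), Amira Rahimi is treated as owning Rafael Ferreira's 9% interest in Highfield Manufacturing Inc.
Chain via Crosswind Logistics SA (R1): 100% × 38% = 38% of Highfield Manufacturing Inc.
Chain via Summit Industries Corp. (R1): 15% × 38% = 5.7% of Highfield Manufacturing Inc.
Chain via Wildmere Realty LP (R1): 65% × 14% = 9.1% of Highfield Manufacturing Inc.
Direct interest in Highfield Manufacturing Inc: 9%.
Aggregating (R2): 38% + 5.7% + 9.1% + 9% = 61.8%.
61.8% exceeds the 10% threshold by 51.8 percentage points.

51.8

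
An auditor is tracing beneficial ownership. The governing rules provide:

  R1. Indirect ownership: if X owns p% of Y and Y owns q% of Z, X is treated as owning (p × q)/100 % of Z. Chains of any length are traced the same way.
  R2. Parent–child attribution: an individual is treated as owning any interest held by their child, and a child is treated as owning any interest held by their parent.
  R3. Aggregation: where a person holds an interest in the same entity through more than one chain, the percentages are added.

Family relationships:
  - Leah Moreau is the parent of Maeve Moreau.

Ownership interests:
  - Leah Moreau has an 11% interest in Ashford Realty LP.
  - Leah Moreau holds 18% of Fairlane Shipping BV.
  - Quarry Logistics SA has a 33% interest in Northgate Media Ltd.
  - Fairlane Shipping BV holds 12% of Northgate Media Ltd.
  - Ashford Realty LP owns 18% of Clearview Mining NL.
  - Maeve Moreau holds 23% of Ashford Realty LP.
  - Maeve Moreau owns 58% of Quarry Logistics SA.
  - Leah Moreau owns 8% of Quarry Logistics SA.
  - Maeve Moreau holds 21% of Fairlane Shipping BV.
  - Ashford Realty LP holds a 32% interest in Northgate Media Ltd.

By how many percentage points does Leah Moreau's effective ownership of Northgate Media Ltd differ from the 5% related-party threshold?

By parent–child attribution (R2), Leah Moreau is treated as also owning Maeve Moreau's interest in Quarry Logistics SA, giving 8% + 58% = 66%.
By parent–child attribution (R2), Leah Moreau is treated as also owning Maeve Moreau's interest in Ashford Realty LP, giving 11% + 23% = 34%.
By parent–child attribution (R2), Leah Moreau is treated as also owning Maeve Moreau's interest in Fairlane Shipping BV, giving 18% + 21% = 39%.
Chain via Quarry Logistics SA (R1): 66% × 33% = 21.78% of Northgate Media Ltd.
Chain via Ashford Realty LP (R1): 34% × 32% = 10.88% of Northgate Media Ltd.
Chain via Fairlane Shipping BV (R1): 39% × 12% = 4.68% of Northgate Media Ltd.
Aggregating (R3): 21.78% + 10.88% + 4.68% = 37.34%.
37.34% exceeds the 5% threshold by 32.34 percentage points.

32.34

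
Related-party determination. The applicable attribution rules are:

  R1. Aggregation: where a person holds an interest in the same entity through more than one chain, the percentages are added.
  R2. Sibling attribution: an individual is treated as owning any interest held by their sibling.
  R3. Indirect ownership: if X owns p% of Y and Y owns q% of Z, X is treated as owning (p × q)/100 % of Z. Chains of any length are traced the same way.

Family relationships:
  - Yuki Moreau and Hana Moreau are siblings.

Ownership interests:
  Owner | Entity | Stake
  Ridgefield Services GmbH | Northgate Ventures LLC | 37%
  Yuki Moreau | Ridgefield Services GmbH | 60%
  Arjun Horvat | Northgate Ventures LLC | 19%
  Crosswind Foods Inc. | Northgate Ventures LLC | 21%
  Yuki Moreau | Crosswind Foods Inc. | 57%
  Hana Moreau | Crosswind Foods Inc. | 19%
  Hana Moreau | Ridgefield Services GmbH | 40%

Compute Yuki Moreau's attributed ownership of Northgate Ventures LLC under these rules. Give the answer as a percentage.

By sibling attribution (R2), Yuki Moreau is treated as also owning Hana Moreau's interest in Ridgefield Services GmbH, giving 60% + 40% = 100%.
By sibling attribution (R2), Yuki Moreau is treated as also owning Hana Moreau's interest in Crosswind Foods Inc, giving 57% + 19% = 76%.
Chain via Ridgefield Services GmbH (R3): 100% × 37% = 37% of Northgate Ventures LLC.
Chain via Crosswind Foods Inc. (R3): 76% × 21% = 15.96% of Northgate Ventures LLC.
Aggregating (R1): 37% + 15.96% = 52.96%.

52.96%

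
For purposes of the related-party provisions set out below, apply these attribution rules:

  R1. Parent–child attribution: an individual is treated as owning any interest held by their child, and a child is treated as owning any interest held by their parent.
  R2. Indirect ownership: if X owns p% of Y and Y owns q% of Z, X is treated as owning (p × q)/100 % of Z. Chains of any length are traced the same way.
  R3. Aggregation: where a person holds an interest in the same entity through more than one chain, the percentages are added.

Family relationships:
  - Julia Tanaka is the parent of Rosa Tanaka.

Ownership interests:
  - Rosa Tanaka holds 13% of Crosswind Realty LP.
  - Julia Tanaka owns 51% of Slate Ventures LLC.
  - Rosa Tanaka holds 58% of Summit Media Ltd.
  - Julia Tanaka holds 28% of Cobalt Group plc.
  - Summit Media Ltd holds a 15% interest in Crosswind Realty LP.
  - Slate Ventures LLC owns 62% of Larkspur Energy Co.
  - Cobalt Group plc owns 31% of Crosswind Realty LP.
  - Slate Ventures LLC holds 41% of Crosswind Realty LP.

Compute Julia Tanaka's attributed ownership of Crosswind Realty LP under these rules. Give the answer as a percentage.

By parent–child attribution (R1), Julia Tanaka is treated as owning Rosa Tanaka's 58% interest in Summit Media Ltd.
By parent–child attribution (R1), Julia Tanaka is treated as owning Rosa Tanaka's 13% interest in Crosswind Realty LP.
Chain via Slate Ventures LLC (R2): 51% × 41% = 20.91% of Crosswind Realty LP.
Chain via Cobalt Group plc (R2): 28% × 31% = 8.68% of Crosswind Realty LP.
Chain via Summit Media Ltd (R2): 58% × 15% = 8.7% of Crosswind Realty LP.
Direct interest in Crosswind Realty LP: 13%.
Aggregating (R3): 20.91% + 8.68% + 8.7% + 13% = 51.29%.

51.29%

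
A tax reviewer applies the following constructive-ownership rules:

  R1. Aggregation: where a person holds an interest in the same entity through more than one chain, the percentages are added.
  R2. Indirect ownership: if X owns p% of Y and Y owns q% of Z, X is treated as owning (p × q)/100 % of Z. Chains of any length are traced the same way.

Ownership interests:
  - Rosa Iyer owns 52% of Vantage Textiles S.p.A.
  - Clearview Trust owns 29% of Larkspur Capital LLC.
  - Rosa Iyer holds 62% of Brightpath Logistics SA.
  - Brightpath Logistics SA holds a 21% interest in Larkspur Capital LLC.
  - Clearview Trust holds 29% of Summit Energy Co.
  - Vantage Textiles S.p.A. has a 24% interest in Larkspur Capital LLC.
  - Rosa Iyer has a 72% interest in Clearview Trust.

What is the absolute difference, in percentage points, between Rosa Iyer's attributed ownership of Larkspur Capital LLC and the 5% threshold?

Chain via Brightpath Logistics SA (R2): 62% × 21% = 13.02% of Larkspur Capital LLC.
Chain via Clearview Trust (R2): 72% × 29% = 20.88% of Larkspur Capital LLC.
Chain via Vantage Textiles S.p.A. (R2): 52% × 24% = 12.48% of Larkspur Capital LLC.
Aggregating (R1): 13.02% + 20.88% + 12.48% = 46.38%.
46.38% exceeds the 5% threshold by 41.38 percentage points.

41.38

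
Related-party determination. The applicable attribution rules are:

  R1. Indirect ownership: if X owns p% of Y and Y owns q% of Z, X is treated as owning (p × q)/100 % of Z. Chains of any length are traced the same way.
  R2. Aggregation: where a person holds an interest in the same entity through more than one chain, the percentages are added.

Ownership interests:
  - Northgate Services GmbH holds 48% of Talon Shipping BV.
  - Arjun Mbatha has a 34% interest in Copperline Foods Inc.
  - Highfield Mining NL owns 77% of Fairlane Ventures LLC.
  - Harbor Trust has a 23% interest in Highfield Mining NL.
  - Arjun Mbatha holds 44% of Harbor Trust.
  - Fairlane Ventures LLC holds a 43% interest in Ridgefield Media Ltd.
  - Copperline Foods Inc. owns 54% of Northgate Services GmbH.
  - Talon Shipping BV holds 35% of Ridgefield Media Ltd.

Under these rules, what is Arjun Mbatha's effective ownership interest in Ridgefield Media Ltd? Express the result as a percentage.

6.435212%

Chain via Harbor Trust → Highfield Mining NL → Fairlane Ventures LLC (R1): 44% × 23% × 77% × 43% = 3.350732% of Ridgefield Media Ltd.
Chain via Copperline Foods Inc. → Northgate Services GmbH → Talon Shipping BV (R1): 34% × 54% × 48% × 35% = 3.08448% of Ridgefield Media Ltd.
Aggregating (R2): 3.350732% + 3.08448% = 6.435212%.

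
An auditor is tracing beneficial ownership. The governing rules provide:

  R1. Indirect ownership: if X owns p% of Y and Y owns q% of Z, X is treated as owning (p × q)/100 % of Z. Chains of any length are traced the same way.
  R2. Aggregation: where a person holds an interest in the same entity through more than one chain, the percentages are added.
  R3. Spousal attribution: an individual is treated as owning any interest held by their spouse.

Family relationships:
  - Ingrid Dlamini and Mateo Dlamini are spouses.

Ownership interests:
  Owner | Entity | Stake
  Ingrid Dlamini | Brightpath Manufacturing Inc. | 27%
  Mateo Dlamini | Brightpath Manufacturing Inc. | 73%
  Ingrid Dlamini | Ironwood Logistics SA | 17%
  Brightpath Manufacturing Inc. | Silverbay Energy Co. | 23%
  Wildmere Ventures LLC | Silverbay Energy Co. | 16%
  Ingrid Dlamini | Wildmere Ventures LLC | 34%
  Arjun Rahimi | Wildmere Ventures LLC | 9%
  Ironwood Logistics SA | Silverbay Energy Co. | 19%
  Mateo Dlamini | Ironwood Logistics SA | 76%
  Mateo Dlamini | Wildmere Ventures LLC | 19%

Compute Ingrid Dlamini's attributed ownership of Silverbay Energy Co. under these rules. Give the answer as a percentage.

By spousal attribution (R3), Ingrid Dlamini is treated as also owning Mateo Dlamini's interest in Brightpath Manufacturing Inc, giving 27% + 73% = 100%.
By spousal attribution (R3), Ingrid Dlamini is treated as also owning Mateo Dlamini's interest in Ironwood Logistics SA, giving 17% + 76% = 93%.
By spousal attribution (R3), Ingrid Dlamini is treated as also owning Mateo Dlamini's interest in Wildmere Ventures LLC, giving 34% + 19% = 53%.
Chain via Brightpath Manufacturing Inc. (R1): 100% × 23% = 23% of Silverbay Energy Co.
Chain via Ironwood Logistics SA (R1): 93% × 19% = 17.67% of Silverbay Energy Co.
Chain via Wildmere Ventures LLC (R1): 53% × 16% = 8.48% of Silverbay Energy Co.
Aggregating (R2): 23% + 17.67% + 8.48% = 49.15%.

49.15%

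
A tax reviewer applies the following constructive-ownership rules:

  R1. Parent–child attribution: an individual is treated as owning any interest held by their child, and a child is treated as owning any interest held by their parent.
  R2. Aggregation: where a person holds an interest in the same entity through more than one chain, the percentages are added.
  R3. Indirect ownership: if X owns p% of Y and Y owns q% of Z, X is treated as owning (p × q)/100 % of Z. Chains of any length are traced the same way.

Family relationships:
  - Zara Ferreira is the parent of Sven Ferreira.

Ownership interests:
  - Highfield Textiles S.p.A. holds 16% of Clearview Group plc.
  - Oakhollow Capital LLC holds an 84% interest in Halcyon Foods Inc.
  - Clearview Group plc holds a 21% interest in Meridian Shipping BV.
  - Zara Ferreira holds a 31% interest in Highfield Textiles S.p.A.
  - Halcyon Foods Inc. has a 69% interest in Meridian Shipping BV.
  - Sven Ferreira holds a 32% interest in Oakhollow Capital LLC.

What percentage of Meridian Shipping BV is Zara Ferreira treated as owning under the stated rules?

By parent–child attribution (R1), Zara Ferreira is treated as owning Sven Ferreira's 32% interest in Oakhollow Capital LLC.
Chain via Highfield Textiles S.p.A. → Clearview Group plc (R3): 31% × 16% × 21% = 1.0416% of Meridian Shipping BV.
Chain via Oakhollow Capital LLC → Halcyon Foods Inc. (R3): 32% × 84% × 69% = 18.5472% of Meridian Shipping BV.
Aggregating (R2): 1.0416% + 18.5472% = 19.5888%.

19.5888%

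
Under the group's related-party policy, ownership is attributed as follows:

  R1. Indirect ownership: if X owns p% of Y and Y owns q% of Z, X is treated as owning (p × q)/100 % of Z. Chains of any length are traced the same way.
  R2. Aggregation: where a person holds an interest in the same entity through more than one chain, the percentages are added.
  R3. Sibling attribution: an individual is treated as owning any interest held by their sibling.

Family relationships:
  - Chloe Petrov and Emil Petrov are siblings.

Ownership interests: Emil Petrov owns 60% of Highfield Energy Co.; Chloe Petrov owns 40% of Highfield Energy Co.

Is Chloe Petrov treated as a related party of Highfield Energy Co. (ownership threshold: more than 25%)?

Yes

By sibling attribution (R3), Chloe Petrov is treated as also owning Emil Petrov's interest in Highfield Energy Co, giving 40% + 60% = 100%.
Direct interest in Highfield Energy Co: 100%.
100% exceeds the 25% threshold, so Chloe is a related party to Highfield Energy Co.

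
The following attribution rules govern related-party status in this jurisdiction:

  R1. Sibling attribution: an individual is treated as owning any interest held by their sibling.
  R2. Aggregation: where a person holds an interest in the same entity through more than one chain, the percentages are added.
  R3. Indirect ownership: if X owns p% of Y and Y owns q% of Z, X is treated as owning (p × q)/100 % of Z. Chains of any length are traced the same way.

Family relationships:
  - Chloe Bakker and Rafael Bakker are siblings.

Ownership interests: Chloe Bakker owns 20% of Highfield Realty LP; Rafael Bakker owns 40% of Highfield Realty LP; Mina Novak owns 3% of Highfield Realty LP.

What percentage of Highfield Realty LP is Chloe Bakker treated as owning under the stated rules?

60%

By sibling attribution (R1), Chloe Bakker is treated as also owning Rafael Bakker's interest in Highfield Realty LP, giving 20% + 40% = 60%.
Direct interest in Highfield Realty LP: 60%.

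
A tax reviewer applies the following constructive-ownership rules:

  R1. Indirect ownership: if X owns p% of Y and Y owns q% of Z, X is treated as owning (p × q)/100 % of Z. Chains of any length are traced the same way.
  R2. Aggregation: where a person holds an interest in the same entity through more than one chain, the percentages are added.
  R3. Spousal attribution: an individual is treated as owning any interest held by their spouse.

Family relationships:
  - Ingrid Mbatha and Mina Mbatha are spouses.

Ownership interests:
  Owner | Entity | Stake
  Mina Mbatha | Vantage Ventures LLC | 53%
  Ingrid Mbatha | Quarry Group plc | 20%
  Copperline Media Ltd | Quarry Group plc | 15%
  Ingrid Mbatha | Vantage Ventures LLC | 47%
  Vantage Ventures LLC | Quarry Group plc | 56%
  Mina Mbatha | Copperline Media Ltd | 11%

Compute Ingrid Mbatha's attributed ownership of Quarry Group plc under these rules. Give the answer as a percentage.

By spousal attribution (R3), Ingrid Mbatha is treated as also owning Mina Mbatha's interest in Vantage Ventures LLC, giving 47% + 53% = 100%.
By spousal attribution (R3), Ingrid Mbatha is treated as owning Mina Mbatha's 11% interest in Copperline Media Ltd.
Chain via Vantage Ventures LLC (R1): 100% × 56% = 56% of Quarry Group plc.
Direct interest in Quarry Group plc: 20%.
Chain via Copperline Media Ltd (R1): 11% × 15% = 1.65% of Quarry Group plc.
Aggregating (R2): 56% + 20% + 1.65% = 77.65%.

77.65%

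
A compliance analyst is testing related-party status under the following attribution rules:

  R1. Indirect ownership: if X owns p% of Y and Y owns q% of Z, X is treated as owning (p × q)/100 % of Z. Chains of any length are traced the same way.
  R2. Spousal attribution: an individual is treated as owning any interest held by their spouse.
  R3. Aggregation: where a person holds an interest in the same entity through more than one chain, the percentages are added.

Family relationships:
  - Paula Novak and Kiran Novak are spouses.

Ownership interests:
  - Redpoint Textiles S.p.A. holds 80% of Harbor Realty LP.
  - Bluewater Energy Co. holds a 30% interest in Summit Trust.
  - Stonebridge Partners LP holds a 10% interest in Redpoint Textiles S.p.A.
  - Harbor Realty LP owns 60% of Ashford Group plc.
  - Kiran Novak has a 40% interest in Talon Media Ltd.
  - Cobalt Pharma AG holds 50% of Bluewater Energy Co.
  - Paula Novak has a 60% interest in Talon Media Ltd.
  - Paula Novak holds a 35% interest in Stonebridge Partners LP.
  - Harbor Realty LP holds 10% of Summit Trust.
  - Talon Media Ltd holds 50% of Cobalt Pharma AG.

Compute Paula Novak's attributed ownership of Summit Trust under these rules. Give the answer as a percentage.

By spousal attribution (R2), Paula Novak is treated as also owning Kiran Novak's interest in Talon Media Ltd, giving 60% + 40% = 100%.
Chain via Stonebridge Partners LP → Redpoint Textiles S.p.A. → Harbor Realty LP (R1): 35% × 10% × 80% × 10% = 0.28% of Summit Trust.
Chain via Talon Media Ltd → Cobalt Pharma AG → Bluewater Energy Co. (R1): 100% × 50% × 50% × 30% = 7.5% of Summit Trust.
Aggregating (R3): 0.28% + 7.5% = 7.78%.

7.78%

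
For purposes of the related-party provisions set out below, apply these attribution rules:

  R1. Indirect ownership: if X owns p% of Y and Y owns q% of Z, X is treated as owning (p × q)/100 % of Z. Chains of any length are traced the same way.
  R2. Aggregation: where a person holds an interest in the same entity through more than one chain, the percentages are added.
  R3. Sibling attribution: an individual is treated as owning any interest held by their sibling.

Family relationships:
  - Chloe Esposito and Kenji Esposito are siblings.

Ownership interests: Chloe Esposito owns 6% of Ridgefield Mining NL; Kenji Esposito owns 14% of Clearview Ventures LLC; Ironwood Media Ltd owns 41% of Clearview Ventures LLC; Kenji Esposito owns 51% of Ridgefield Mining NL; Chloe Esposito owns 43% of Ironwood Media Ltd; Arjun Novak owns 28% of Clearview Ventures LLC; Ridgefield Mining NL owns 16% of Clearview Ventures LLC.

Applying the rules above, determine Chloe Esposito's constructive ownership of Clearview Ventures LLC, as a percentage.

40.75%

By sibling attribution (R3), Chloe Esposito is treated as also owning Kenji Esposito's interest in Ridgefield Mining NL, giving 6% + 51% = 57%.
By sibling attribution (R3), Chloe Esposito is treated as owning Kenji Esposito's 14% interest in Clearview Ventures LLC.
Chain via Ridgefield Mining NL (R1): 57% × 16% = 9.12% of Clearview Ventures LLC.
Chain via Ironwood Media Ltd (R1): 43% × 41% = 17.63% of Clearview Ventures LLC.
Direct interest in Clearview Ventures LLC: 14%.
Aggregating (R2): 9.12% + 17.63% + 14% = 40.75%.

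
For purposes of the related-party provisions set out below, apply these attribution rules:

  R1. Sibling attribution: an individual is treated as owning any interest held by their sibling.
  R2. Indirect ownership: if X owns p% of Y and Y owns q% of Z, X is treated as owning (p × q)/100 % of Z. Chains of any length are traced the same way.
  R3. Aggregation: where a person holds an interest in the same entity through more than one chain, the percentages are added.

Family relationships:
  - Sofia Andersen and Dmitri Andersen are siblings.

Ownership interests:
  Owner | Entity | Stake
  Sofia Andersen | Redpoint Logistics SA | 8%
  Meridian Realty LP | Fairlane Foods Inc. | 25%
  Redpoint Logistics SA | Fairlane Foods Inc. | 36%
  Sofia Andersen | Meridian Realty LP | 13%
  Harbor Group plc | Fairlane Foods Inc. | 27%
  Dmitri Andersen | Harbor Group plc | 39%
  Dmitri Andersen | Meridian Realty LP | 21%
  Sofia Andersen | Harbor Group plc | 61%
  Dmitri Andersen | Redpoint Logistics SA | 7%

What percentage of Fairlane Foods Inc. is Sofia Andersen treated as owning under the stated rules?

By sibling attribution (R1), Sofia Andersen is treated as also owning Dmitri Andersen's interest in Harbor Group plc, giving 61% + 39% = 100%.
By sibling attribution (R1), Sofia Andersen is treated as also owning Dmitri Andersen's interest in Meridian Realty LP, giving 13% + 21% = 34%.
By sibling attribution (R1), Sofia Andersen is treated as also owning Dmitri Andersen's interest in Redpoint Logistics SA, giving 8% + 7% = 15%.
Chain via Harbor Group plc (R2): 100% × 27% = 27% of Fairlane Foods Inc.
Chain via Meridian Realty LP (R2): 34% × 25% = 8.5% of Fairlane Foods Inc.
Chain via Redpoint Logistics SA (R2): 15% × 36% = 5.4% of Fairlane Foods Inc.
Aggregating (R3): 27% + 8.5% + 5.4% = 40.9%.

40.9%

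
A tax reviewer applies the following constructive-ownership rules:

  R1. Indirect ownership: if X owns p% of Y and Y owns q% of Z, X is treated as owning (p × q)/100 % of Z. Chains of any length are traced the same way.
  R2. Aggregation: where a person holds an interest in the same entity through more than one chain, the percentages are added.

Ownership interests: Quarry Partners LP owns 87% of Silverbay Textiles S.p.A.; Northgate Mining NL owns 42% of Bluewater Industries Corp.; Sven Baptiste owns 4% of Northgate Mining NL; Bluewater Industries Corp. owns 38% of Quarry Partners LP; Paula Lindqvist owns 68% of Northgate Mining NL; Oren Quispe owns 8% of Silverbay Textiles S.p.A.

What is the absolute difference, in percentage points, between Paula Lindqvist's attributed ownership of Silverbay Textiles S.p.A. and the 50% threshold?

Chain via Northgate Mining NL → Bluewater Industries Corp. → Quarry Partners LP (R1): 68% × 42% × 38% × 87% = 9.441936% of Silverbay Textiles S.p.A.
9.441936% falls short of the 50% threshold by 40.558064 percentage points.

40.558064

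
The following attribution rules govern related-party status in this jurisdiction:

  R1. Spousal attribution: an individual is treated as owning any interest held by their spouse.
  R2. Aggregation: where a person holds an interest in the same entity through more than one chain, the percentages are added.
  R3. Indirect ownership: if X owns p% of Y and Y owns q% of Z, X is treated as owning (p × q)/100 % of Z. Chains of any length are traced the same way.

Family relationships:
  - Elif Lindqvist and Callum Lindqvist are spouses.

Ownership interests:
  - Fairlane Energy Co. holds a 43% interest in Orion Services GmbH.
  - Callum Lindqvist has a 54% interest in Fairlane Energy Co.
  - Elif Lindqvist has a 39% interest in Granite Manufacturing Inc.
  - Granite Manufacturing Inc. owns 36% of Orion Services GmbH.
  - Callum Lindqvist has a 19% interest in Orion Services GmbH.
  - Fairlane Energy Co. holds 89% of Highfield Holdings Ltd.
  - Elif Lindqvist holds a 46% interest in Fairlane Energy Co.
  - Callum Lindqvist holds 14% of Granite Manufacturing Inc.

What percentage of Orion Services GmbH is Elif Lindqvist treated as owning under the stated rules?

By spousal attribution (R1), Elif Lindqvist is treated as also owning Callum Lindqvist's interest in Granite Manufacturing Inc, giving 39% + 14% = 53%.
By spousal attribution (R1), Elif Lindqvist is treated as also owning Callum Lindqvist's interest in Fairlane Energy Co, giving 46% + 54% = 100%.
By spousal attribution (R1), Elif Lindqvist is treated as owning Callum Lindqvist's 19% interest in Orion Services GmbH.
Chain via Granite Manufacturing Inc. (R3): 53% × 36% = 19.08% of Orion Services GmbH.
Chain via Fairlane Energy Co. (R3): 100% × 43% = 43% of Orion Services GmbH.
Direct interest in Orion Services GmbH: 19%.
Aggregating (R2): 19.08% + 43% + 19% = 81.08%.

81.08%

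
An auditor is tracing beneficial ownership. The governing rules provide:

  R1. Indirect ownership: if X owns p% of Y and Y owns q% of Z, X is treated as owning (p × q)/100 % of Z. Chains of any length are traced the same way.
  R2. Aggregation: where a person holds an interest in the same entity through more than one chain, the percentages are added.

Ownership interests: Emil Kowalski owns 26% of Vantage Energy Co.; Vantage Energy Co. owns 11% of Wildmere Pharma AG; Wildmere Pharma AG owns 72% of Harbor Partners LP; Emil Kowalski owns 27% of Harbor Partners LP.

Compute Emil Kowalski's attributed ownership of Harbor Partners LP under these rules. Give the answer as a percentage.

Chain via Vantage Energy Co. → Wildmere Pharma AG (R1): 26% × 11% × 72% = 2.0592% of Harbor Partners LP.
Direct interest in Harbor Partners LP: 27%.
Aggregating (R2): 2.0592% + 27% = 29.0592%.

29.0592%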